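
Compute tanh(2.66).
0.9903

tanh(2.66) = (e^(2.66) - e^(-2.66))/(e^(2.66) + e^(-2.66)) = 0.9903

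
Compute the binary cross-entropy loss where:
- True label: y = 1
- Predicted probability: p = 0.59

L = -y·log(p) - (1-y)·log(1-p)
L = 0.5276

L = -1·log(0.59) - 0·log(0.41) = -log(0.59) = 0.5276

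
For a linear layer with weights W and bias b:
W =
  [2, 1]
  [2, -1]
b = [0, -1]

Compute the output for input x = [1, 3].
y = [5, -2]

Wx = [2×1 + 1×3, 2×1 + -1×3]
   = [5, -1]
y = Wx + b = [5 + 0, -1 + -1] = [5, -2]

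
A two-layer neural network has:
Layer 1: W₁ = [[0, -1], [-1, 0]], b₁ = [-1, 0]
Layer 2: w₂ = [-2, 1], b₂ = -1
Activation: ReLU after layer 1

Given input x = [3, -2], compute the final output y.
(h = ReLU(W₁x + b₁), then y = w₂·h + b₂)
y = -3

Layer 1 pre-activation: z₁ = [1, -3]
After ReLU: h = [1, 0]
Layer 2 output: y = -2×1 + 1×0 + -1 = -3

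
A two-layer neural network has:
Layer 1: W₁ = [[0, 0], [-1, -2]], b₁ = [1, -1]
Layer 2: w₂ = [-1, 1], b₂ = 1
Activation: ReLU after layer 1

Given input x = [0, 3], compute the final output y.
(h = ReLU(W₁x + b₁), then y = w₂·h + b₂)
y = 0

Layer 1 pre-activation: z₁ = [1, -7]
After ReLU: h = [1, 0]
Layer 2 output: y = -1×1 + 1×0 + 1 = 0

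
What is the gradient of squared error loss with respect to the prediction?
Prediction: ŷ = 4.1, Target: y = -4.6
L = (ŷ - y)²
∂L/∂ŷ = 17.4

∂L/∂ŷ = 2(ŷ - y) = 2(4.1 - -4.6) = 2(8.7) = 17.4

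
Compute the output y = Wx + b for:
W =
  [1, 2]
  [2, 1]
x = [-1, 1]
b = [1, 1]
y = [2, 0]

Wx = [1×-1 + 2×1, 2×-1 + 1×1]
   = [1, -1]
y = Wx + b = [1 + 1, -1 + 1] = [2, 0]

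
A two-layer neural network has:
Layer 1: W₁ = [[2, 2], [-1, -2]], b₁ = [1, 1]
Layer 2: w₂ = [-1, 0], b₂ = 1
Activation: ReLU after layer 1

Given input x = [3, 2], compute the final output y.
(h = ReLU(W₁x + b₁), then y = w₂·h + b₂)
y = -10

Layer 1 pre-activation: z₁ = [11, -6]
After ReLU: h = [11, 0]
Layer 2 output: y = -1×11 + 0×0 + 1 = -10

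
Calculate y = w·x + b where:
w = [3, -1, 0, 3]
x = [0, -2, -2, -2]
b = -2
y = -6

y = (3)(0) + (-1)(-2) + (0)(-2) + (3)(-2) + -2 = -6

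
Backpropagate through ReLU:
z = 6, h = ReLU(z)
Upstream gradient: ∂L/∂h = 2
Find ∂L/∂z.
∂L/∂z = 2

h = ReLU(6) = 6
Since z > 0: ∂h/∂z = 1
∂L/∂z = ∂L/∂h · ∂h/∂z = 2 × 1 = 2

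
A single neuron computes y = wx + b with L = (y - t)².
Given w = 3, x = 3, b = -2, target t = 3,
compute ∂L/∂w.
∂L/∂w = 24

y = wx + b = (3)(3) + -2 = 7
∂L/∂y = 2(y - t) = 2(7 - 3) = 8
∂y/∂w = x = 3
∂L/∂w = ∂L/∂y · ∂y/∂w = 8 × 3 = 24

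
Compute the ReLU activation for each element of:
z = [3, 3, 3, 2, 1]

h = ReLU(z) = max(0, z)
h = [3, 3, 3, 2, 1]

ReLU applied element-wise: max(0,3)=3, max(0,3)=3, max(0,3)=3, max(0,2)=2, max(0,1)=1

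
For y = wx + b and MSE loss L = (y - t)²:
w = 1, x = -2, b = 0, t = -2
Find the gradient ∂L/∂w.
∂L/∂w = 0

y = wx + b = (1)(-2) + 0 = -2
∂L/∂y = 2(y - t) = 2(-2 - -2) = 0
∂y/∂w = x = -2
∂L/∂w = ∂L/∂y · ∂y/∂w = 0 × -2 = 0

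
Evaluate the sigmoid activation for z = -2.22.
0.09797

sigmoid(-2.22) = 1/(1 + e^(2.22)) = 1/(1 + 9.207) = 0.09797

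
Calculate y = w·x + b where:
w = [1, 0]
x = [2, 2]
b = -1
y = 1

y = (1)(2) + (0)(2) + -1 = 1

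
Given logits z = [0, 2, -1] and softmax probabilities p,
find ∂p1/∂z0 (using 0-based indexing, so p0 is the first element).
∂p1/∂z0 = -0.09636

p = softmax(z) = [0.1142, 0.8438, 0.04201]
p1 = 0.8438, p0 = 0.1142

∂p1/∂z0 = -p1 × p0 = -0.8438 × 0.1142 = -0.09636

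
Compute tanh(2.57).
0.9884

tanh(2.57) = (e^(2.57) - e^(-2.57))/(e^(2.57) + e^(-2.57)) = 0.9884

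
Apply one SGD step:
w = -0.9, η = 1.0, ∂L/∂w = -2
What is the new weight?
w_new = 1.1

w_new = w - η·∂L/∂w = -0.9 - 1.0×(-2) = -0.9 - (-2) = 1.1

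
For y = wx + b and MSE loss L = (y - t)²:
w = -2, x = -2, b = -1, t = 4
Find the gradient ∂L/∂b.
∂L/∂b = -2

y = wx + b = (-2)(-2) + -1 = 3
∂L/∂y = 2(y - t) = 2(3 - 4) = -2
∂y/∂b = 1
∂L/∂b = ∂L/∂y · ∂y/∂b = -2 × 1 = -2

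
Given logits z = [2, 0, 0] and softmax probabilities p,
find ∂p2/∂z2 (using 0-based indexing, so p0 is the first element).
∂p2/∂z2 = 0.09516

p = softmax(z) = [0.787, 0.1065, 0.1065]
p2 = 0.1065

∂p2/∂z2 = p2(1 - p2) = 0.1065 × (1 - 0.1065) = 0.09516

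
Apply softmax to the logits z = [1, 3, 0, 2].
p = [0.0871, 0.6439, 0.0321, 0.2369]

exp(z) = [2.718, 20.09, 1, 7.389]
Sum = 31.19
p = [0.0871, 0.6439, 0.0321, 0.2369]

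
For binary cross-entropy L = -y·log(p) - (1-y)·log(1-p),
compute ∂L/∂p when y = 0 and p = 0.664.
∂L/∂p = 2.976

∂L/∂p = -y/p + (1-y)/(1-p) = 0 + 1/0.336 = 2.976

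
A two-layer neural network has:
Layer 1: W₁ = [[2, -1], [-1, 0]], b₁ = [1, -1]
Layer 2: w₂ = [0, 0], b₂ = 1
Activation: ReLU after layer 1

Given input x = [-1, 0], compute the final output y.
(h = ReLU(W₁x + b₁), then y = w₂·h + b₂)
y = 1

Layer 1 pre-activation: z₁ = [-1, 0]
After ReLU: h = [0, 0]
Layer 2 output: y = 0×0 + 0×0 + 1 = 1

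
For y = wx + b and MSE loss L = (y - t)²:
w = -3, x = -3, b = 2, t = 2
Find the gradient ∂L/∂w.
∂L/∂w = -54

y = wx + b = (-3)(-3) + 2 = 11
∂L/∂y = 2(y - t) = 2(11 - 2) = 18
∂y/∂w = x = -3
∂L/∂w = ∂L/∂y · ∂y/∂w = 18 × -3 = -54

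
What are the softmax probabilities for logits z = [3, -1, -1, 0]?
p = [0.9205, 0.0169, 0.0169, 0.0458]

exp(z) = [20.09, 0.3679, 0.3679, 1]
Sum = 21.82
p = [0.9205, 0.0169, 0.0169, 0.0458]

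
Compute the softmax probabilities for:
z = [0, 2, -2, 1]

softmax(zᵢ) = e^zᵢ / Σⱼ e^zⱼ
p = [0.0889, 0.6572, 0.012, 0.2418]

exp(z) = [1, 7.389, 0.1353, 2.718]
Sum = 11.24
p = [0.0889, 0.6572, 0.012, 0.2418]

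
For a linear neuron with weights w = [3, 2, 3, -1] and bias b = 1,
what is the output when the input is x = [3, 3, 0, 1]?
y = 15

y = (3)(3) + (2)(3) + (3)(0) + (-1)(1) + 1 = 15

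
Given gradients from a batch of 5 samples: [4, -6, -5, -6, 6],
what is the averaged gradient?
Average gradient = -1.4

Average = (1/5)(4 + -6 + -5 + -6 + 6) = -7/5 = -1.4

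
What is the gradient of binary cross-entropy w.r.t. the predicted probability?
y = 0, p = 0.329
∂L/∂p = 1.49

∂L/∂p = -y/p + (1-y)/(1-p) = 0 + 1/0.671 = 1.49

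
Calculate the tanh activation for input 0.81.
0.6696

tanh(0.81) = (e^(0.81) - e^(-0.81))/(e^(0.81) + e^(-0.81)) = 0.6696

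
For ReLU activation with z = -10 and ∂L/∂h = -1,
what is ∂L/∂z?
∂L/∂z = 0

h = ReLU(-10) = 0
Since z < 0: ∂h/∂z = 0
∂L/∂z = ∂L/∂h · ∂h/∂z = -1 × 0 = 0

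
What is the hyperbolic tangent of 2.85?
0.9933

tanh(2.85) = (e^(2.85) - e^(-2.85))/(e^(2.85) + e^(-2.85)) = 0.9933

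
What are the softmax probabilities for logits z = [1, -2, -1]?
p = [0.8438, 0.042, 0.1142]

exp(z) = [2.718, 0.1353, 0.3679]
Sum = 3.221
p = [0.8438, 0.042, 0.1142]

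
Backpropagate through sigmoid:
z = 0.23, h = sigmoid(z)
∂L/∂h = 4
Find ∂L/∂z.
∂L/∂z = 0.9869

σ(0.23) = 0.5572
σ'(0.23) = σ(0.23)(1 - σ(0.23)) = 0.5572 × 0.4428 = 0.2467
∂L/∂z = ∂L/∂h · σ'(z) = 4 × 0.2467 = 0.9869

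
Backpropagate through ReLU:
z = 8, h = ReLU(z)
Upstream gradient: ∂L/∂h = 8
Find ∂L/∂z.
∂L/∂z = 8

h = ReLU(8) = 8
Since z > 0: ∂h/∂z = 1
∂L/∂z = ∂L/∂h · ∂h/∂z = 8 × 1 = 8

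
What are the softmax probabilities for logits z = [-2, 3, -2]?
p = [0.0066, 0.9867, 0.0066]

exp(z) = [0.1353, 20.09, 0.1353]
Sum = 20.36
p = [0.0066, 0.9867, 0.0066]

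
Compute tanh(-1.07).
-0.7895

tanh(-1.07) = (e^(-1.07) - e^(1.07))/(e^(-1.07) + e^(1.07)) = -0.7895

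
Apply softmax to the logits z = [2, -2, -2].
p = [0.9647, 0.0177, 0.0177]

exp(z) = [7.389, 0.1353, 0.1353]
Sum = 7.66
p = [0.9647, 0.0177, 0.0177]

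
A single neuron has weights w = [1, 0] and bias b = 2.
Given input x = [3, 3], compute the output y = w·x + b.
y = 5

y = (1)(3) + (0)(3) + 2 = 5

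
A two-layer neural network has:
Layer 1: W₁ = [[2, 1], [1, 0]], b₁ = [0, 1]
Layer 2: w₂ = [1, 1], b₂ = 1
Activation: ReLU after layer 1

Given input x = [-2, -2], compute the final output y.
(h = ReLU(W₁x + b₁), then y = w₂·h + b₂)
y = 1

Layer 1 pre-activation: z₁ = [-6, -1]
After ReLU: h = [0, 0]
Layer 2 output: y = 1×0 + 1×0 + 1 = 1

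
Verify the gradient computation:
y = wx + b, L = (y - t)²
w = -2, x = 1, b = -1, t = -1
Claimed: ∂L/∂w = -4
Correct

y = (-2)(1) + -1 = -3
∂L/∂y = 2(y - t) = 2(-3 - -1) = -4
∂y/∂w = x = 1
∂L/∂w = -4 × 1 = -4

Claimed value: -4
Correct: The correct gradient is -4.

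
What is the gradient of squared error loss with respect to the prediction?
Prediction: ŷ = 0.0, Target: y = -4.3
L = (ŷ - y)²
∂L/∂ŷ = 8.6

∂L/∂ŷ = 2(ŷ - y) = 2(0.0 - -4.3) = 2(4.3) = 8.6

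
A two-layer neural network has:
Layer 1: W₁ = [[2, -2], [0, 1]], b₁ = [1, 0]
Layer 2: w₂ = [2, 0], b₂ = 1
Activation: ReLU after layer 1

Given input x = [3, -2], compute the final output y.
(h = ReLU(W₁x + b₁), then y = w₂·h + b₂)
y = 23

Layer 1 pre-activation: z₁ = [11, -2]
After ReLU: h = [11, 0]
Layer 2 output: y = 2×11 + 0×0 + 1 = 23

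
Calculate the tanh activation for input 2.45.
0.9852

tanh(2.45) = (e^(2.45) - e^(-2.45))/(e^(2.45) + e^(-2.45)) = 0.9852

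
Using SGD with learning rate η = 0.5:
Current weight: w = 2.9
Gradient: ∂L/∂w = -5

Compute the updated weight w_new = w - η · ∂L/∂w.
w_new = 5.4

w_new = w - η·∂L/∂w = 2.9 - 0.5×(-5) = 2.9 - (-2.5) = 5.4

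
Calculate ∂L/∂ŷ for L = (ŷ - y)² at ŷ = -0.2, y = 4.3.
∂L/∂ŷ = -9.0

∂L/∂ŷ = 2(ŷ - y) = 2(-0.2 - 4.3) = 2(-4.5) = -9.0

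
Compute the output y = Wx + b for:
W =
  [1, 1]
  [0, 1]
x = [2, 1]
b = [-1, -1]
y = [2, 0]

Wx = [1×2 + 1×1, 0×2 + 1×1]
   = [3, 1]
y = Wx + b = [3 + -1, 1 + -1] = [2, 0]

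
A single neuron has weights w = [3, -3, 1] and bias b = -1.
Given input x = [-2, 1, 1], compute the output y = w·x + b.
y = -9

y = (3)(-2) + (-3)(1) + (1)(1) + -1 = -9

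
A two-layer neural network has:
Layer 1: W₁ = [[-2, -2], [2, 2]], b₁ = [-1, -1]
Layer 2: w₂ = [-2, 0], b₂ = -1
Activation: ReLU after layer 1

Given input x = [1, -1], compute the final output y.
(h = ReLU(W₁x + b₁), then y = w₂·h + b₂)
y = -1

Layer 1 pre-activation: z₁ = [-1, -1]
After ReLU: h = [0, 0]
Layer 2 output: y = -2×0 + 0×0 + -1 = -1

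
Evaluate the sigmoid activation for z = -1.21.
0.2297

sigmoid(-1.21) = 1/(1 + e^(1.21)) = 1/(1 + 3.353) = 0.2297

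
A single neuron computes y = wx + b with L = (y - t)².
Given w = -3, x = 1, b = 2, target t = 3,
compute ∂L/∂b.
∂L/∂b = -8

y = wx + b = (-3)(1) + 2 = -1
∂L/∂y = 2(y - t) = 2(-1 - 3) = -8
∂y/∂b = 1
∂L/∂b = ∂L/∂y · ∂y/∂b = -8 × 1 = -8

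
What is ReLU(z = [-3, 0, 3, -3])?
h = [0, 0, 3, 0]

ReLU applied element-wise: max(0,-3)=0, max(0,0)=0, max(0,3)=3, max(0,-3)=0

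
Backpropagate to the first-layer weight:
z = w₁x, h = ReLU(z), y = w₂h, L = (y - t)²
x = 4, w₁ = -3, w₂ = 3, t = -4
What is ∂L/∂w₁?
∂L/∂w₁ = 0

Forward pass:
z = w₁x = -3×4 = -12
h = ReLU(-12) = 0
y = w₂h = 3×0 = 0

Backward pass:
∂L/∂y = 2(y - t) = 2(0 - -4) = 8
∂y/∂h = w₂ = 3
∂h/∂z = 0 (ReLU derivative)
∂z/∂w₁ = x = 4

∂L/∂w₁ = 8 × 3 × 0 × 4 = 0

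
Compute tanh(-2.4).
-0.9837

tanh(-2.4) = (e^(-2.4) - e^(2.4))/(e^(-2.4) + e^(2.4)) = -0.9837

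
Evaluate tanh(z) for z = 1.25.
0.8483

tanh(1.25) = (e^(1.25) - e^(-1.25))/(e^(1.25) + e^(-1.25)) = 0.8483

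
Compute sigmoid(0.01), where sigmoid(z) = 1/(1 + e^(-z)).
0.5025

sigmoid(0.01) = 1/(1 + e^(-0.01)) = 1/(1 + 0.99) = 0.5025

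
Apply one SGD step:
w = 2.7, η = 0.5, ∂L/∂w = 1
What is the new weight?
w_new = 2.2

w_new = w - η·∂L/∂w = 2.7 - 0.5×(1) = 2.7 - (0.5) = 2.2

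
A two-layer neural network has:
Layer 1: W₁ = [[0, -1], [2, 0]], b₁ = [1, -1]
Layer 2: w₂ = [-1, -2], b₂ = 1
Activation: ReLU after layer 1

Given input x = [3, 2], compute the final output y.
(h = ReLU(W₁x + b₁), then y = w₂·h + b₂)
y = -9

Layer 1 pre-activation: z₁ = [-1, 5]
After ReLU: h = [0, 5]
Layer 2 output: y = -1×0 + -2×5 + 1 = -9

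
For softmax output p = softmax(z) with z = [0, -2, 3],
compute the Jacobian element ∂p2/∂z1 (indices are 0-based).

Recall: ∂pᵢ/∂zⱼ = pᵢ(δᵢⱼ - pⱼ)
∂p2/∂z1 = -0.006036

p = softmax(z) = [0.04712, 0.006377, 0.9465]
p2 = 0.9465, p1 = 0.006377

∂p2/∂z1 = -p2 × p1 = -0.9465 × 0.006377 = -0.006036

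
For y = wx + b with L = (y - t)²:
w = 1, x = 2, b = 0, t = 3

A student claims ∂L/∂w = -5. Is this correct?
Incorrect

y = (1)(2) + 0 = 2
∂L/∂y = 2(y - t) = 2(2 - 3) = -2
∂y/∂w = x = 2
∂L/∂w = -2 × 2 = -4

Claimed value: -5
Incorrect: The correct gradient is -4.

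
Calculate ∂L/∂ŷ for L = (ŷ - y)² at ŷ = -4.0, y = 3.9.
∂L/∂ŷ = -15.8

∂L/∂ŷ = 2(ŷ - y) = 2(-4.0 - 3.9) = 2(-7.9) = -15.8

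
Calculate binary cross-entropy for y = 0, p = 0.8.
L = 1.609

L = -0·log(0.8) - 1·log(0.2) = -log(0.2) = 1.609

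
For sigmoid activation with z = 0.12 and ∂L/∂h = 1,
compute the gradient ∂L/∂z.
∂L/∂z = 0.2491

σ(0.12) = 0.53
σ'(0.12) = σ(0.12)(1 - σ(0.12)) = 0.53 × 0.47 = 0.2491
∂L/∂z = ∂L/∂h · σ'(z) = 1 × 0.2491 = 0.2491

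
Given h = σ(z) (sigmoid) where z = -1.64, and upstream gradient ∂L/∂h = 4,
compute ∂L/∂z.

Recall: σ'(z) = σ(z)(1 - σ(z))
∂L/∂z = 0.5443

σ(-1.64) = 0.1625
σ'(-1.64) = σ(-1.64)(1 - σ(-1.64)) = 0.1625 × 0.8375 = 0.1361
∂L/∂z = ∂L/∂h · σ'(z) = 4 × 0.1361 = 0.5443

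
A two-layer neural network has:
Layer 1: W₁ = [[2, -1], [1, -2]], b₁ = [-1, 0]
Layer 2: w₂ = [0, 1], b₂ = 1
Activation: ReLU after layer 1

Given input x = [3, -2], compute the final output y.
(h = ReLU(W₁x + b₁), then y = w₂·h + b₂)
y = 8

Layer 1 pre-activation: z₁ = [7, 7]
After ReLU: h = [7, 7]
Layer 2 output: y = 0×7 + 1×7 + 1 = 8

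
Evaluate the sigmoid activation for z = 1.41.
0.8038

sigmoid(1.41) = 1/(1 + e^(-1.41)) = 1/(1 + 0.2441) = 0.8038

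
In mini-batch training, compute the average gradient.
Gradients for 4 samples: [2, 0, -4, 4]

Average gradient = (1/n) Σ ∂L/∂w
Average gradient = 0.5

Average = (1/4)(2 + 0 + -4 + 4) = 2/4 = 0.5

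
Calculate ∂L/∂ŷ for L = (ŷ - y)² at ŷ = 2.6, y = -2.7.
∂L/∂ŷ = 10.6

∂L/∂ŷ = 2(ŷ - y) = 2(2.6 - -2.7) = 2(5.3) = 10.6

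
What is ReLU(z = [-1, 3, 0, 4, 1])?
h = [0, 3, 0, 4, 1]

ReLU applied element-wise: max(0,-1)=0, max(0,3)=3, max(0,0)=0, max(0,4)=4, max(0,1)=1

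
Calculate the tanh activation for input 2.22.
0.9767

tanh(2.22) = (e^(2.22) - e^(-2.22))/(e^(2.22) + e^(-2.22)) = 0.9767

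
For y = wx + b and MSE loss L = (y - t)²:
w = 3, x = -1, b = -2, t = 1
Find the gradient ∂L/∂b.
∂L/∂b = -12

y = wx + b = (3)(-1) + -2 = -5
∂L/∂y = 2(y - t) = 2(-5 - 1) = -12
∂y/∂b = 1
∂L/∂b = ∂L/∂y · ∂y/∂b = -12 × 1 = -12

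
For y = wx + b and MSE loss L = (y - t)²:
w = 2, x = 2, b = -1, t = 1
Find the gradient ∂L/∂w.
∂L/∂w = 8

y = wx + b = (2)(2) + -1 = 3
∂L/∂y = 2(y - t) = 2(3 - 1) = 4
∂y/∂w = x = 2
∂L/∂w = ∂L/∂y · ∂y/∂w = 4 × 2 = 8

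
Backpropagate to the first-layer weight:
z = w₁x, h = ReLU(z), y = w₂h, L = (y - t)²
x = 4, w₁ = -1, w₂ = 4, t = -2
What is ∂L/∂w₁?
∂L/∂w₁ = 0

Forward pass:
z = w₁x = -1×4 = -4
h = ReLU(-4) = 0
y = w₂h = 4×0 = 0

Backward pass:
∂L/∂y = 2(y - t) = 2(0 - -2) = 4
∂y/∂h = w₂ = 4
∂h/∂z = 0 (ReLU derivative)
∂z/∂w₁ = x = 4

∂L/∂w₁ = 4 × 4 × 0 × 4 = 0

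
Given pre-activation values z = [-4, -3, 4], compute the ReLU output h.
h = [0, 0, 4]

ReLU applied element-wise: max(0,-4)=0, max(0,-3)=0, max(0,4)=4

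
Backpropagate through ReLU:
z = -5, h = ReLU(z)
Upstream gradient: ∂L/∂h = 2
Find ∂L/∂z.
∂L/∂z = 0

h = ReLU(-5) = 0
Since z < 0: ∂h/∂z = 0
∂L/∂z = ∂L/∂h · ∂h/∂z = 2 × 0 = 0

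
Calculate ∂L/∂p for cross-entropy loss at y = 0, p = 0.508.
∂L/∂p = 2.033

∂L/∂p = -y/p + (1-y)/(1-p) = 0 + 1/0.492 = 2.033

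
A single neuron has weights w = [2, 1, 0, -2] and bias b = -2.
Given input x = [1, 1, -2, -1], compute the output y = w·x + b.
y = 3

y = (2)(1) + (1)(1) + (0)(-2) + (-2)(-1) + -2 = 3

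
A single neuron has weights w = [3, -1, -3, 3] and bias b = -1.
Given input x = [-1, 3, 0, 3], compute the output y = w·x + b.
y = 2

y = (3)(-1) + (-1)(3) + (-3)(0) + (3)(3) + -1 = 2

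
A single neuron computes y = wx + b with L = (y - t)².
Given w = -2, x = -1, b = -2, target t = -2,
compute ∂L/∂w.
∂L/∂w = -4

y = wx + b = (-2)(-1) + -2 = 0
∂L/∂y = 2(y - t) = 2(0 - -2) = 4
∂y/∂w = x = -1
∂L/∂w = ∂L/∂y · ∂y/∂w = 4 × -1 = -4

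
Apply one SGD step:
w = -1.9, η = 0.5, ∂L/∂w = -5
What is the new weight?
w_new = 0.6

w_new = w - η·∂L/∂w = -1.9 - 0.5×(-5) = -1.9 - (-2.5) = 0.6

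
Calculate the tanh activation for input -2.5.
-0.9866

tanh(-2.5) = (e^(-2.5) - e^(2.5))/(e^(-2.5) + e^(2.5)) = -0.9866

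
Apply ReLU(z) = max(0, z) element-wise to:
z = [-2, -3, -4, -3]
h = [0, 0, 0, 0]

ReLU applied element-wise: max(0,-2)=0, max(0,-3)=0, max(0,-4)=0, max(0,-3)=0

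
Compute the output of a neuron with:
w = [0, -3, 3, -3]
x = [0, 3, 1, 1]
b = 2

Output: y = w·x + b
y = -7

y = (0)(0) + (-3)(3) + (3)(1) + (-3)(1) + 2 = -7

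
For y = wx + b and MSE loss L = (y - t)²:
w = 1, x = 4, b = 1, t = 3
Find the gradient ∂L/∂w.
∂L/∂w = 16

y = wx + b = (1)(4) + 1 = 5
∂L/∂y = 2(y - t) = 2(5 - 3) = 4
∂y/∂w = x = 4
∂L/∂w = ∂L/∂y · ∂y/∂w = 4 × 4 = 16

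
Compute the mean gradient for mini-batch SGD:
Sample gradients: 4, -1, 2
Average gradient = 1.667

Average = (1/3)(4 + -1 + 2) = 5/3 = 1.667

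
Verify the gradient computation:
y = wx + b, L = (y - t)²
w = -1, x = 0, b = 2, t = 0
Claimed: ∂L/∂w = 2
Incorrect

y = (-1)(0) + 2 = 2
∂L/∂y = 2(y - t) = 2(2 - 0) = 4
∂y/∂w = x = 0
∂L/∂w = 4 × 0 = 0

Claimed value: 2
Incorrect: The correct gradient is 0.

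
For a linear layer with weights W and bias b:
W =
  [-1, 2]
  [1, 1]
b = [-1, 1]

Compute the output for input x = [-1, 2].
y = [4, 2]

Wx = [-1×-1 + 2×2, 1×-1 + 1×2]
   = [5, 1]
y = Wx + b = [5 + -1, 1 + 1] = [4, 2]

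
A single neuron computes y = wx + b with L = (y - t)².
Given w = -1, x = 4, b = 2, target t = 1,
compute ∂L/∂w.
∂L/∂w = -24

y = wx + b = (-1)(4) + 2 = -2
∂L/∂y = 2(y - t) = 2(-2 - 1) = -6
∂y/∂w = x = 4
∂L/∂w = ∂L/∂y · ∂y/∂w = -6 × 4 = -24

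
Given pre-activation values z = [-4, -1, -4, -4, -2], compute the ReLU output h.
h = [0, 0, 0, 0, 0]

ReLU applied element-wise: max(0,-4)=0, max(0,-1)=0, max(0,-4)=0, max(0,-4)=0, max(0,-2)=0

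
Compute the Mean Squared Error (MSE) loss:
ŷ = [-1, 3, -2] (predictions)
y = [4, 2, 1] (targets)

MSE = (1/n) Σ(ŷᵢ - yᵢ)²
MSE = 11.67

MSE = (1/3)((-1-4)² + (3-2)² + (-2-1)²) = (1/3)(25 + 1 + 9) = 11.67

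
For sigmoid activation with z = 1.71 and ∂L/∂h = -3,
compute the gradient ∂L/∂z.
∂L/∂z = -0.3891

σ(1.71) = 0.8468
σ'(1.71) = σ(1.71)(1 - σ(1.71)) = 0.8468 × 0.1532 = 0.1297
∂L/∂z = ∂L/∂h · σ'(z) = -3 × 0.1297 = -0.3891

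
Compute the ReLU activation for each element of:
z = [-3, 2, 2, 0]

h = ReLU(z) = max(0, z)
h = [0, 2, 2, 0]

ReLU applied element-wise: max(0,-3)=0, max(0,2)=2, max(0,2)=2, max(0,0)=0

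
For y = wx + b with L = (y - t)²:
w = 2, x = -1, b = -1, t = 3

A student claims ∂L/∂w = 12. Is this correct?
Correct

y = (2)(-1) + -1 = -3
∂L/∂y = 2(y - t) = 2(-3 - 3) = -12
∂y/∂w = x = -1
∂L/∂w = -12 × -1 = 12

Claimed value: 12
Correct: The correct gradient is 12.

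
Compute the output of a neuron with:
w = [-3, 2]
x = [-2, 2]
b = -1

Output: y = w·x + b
y = 9

y = (-3)(-2) + (2)(2) + -1 = 9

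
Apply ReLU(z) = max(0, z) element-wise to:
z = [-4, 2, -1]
h = [0, 2, 0]

ReLU applied element-wise: max(0,-4)=0, max(0,2)=2, max(0,-1)=0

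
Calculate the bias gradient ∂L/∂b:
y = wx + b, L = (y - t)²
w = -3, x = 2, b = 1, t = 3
∂L/∂b = -16

y = wx + b = (-3)(2) + 1 = -5
∂L/∂y = 2(y - t) = 2(-5 - 3) = -16
∂y/∂b = 1
∂L/∂b = ∂L/∂y · ∂y/∂b = -16 × 1 = -16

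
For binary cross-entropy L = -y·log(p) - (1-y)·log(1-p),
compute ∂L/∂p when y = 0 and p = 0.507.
∂L/∂p = 2.028

∂L/∂p = -y/p + (1-y)/(1-p) = 0 + 1/0.493 = 2.028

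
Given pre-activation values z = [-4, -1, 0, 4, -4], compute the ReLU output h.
h = [0, 0, 0, 4, 0]

ReLU applied element-wise: max(0,-4)=0, max(0,-1)=0, max(0,0)=0, max(0,4)=4, max(0,-4)=0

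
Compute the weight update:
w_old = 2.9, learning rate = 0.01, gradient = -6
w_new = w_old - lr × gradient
w_new = 2.96

w_new = w - η·∂L/∂w = 2.9 - 0.01×(-6) = 2.9 - (-0.06) = 2.96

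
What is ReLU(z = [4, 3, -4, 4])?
h = [4, 3, 0, 4]

ReLU applied element-wise: max(0,4)=4, max(0,3)=3, max(0,-4)=0, max(0,4)=4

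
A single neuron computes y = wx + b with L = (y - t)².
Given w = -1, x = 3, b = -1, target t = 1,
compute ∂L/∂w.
∂L/∂w = -30

y = wx + b = (-1)(3) + -1 = -4
∂L/∂y = 2(y - t) = 2(-4 - 1) = -10
∂y/∂w = x = 3
∂L/∂w = ∂L/∂y · ∂y/∂w = -10 × 3 = -30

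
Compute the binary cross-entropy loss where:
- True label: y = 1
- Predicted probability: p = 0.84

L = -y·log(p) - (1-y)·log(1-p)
L = 0.1744

L = -1·log(0.84) - 0·log(0.16) = -log(0.84) = 0.1744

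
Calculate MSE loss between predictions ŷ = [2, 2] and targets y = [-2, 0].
MSE = 10

MSE = (1/2)((2--2)² + (2-0)²) = (1/2)(16 + 4) = 10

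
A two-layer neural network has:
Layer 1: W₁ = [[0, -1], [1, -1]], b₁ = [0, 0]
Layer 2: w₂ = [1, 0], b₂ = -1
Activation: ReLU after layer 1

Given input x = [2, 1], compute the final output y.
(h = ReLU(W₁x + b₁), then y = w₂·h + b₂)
y = -1

Layer 1 pre-activation: z₁ = [-1, 1]
After ReLU: h = [0, 1]
Layer 2 output: y = 1×0 + 0×1 + -1 = -1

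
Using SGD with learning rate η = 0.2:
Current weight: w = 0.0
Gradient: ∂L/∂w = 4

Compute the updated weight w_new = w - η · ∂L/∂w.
w_new = -0.8

w_new = w - η·∂L/∂w = 0.0 - 0.2×(4) = 0.0 - (0.8) = -0.8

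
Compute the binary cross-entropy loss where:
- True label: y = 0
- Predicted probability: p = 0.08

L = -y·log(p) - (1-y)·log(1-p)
L = 0.08338

L = -0·log(0.08) - 1·log(0.92) = -log(0.92) = 0.08338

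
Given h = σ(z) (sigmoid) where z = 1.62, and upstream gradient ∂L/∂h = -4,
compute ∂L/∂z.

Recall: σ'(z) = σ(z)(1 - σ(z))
∂L/∂z = -0.5516

σ(1.62) = 0.8348
σ'(1.62) = σ(1.62)(1 - σ(1.62)) = 0.8348 × 0.1652 = 0.1379
∂L/∂z = ∂L/∂h · σ'(z) = -4 × 0.1379 = -0.5516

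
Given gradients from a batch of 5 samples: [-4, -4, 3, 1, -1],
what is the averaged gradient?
Average gradient = -1

Average = (1/5)(-4 + -4 + 3 + 1 + -1) = -5/5 = -1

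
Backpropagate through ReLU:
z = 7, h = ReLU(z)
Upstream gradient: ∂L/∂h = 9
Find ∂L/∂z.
∂L/∂z = 9

h = ReLU(7) = 7
Since z > 0: ∂h/∂z = 1
∂L/∂z = ∂L/∂h · ∂h/∂z = 9 × 1 = 9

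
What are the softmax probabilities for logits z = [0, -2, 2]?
p = [0.1173, 0.0159, 0.8668]

exp(z) = [1, 0.1353, 7.389]
Sum = 8.524
p = [0.1173, 0.0159, 0.8668]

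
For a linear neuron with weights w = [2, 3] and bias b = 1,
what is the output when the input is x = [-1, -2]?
y = -7

y = (2)(-1) + (3)(-2) + 1 = -7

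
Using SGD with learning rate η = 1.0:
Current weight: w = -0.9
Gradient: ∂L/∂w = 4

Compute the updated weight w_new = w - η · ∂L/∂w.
w_new = -4.9

w_new = w - η·∂L/∂w = -0.9 - 1.0×(4) = -0.9 - (4) = -4.9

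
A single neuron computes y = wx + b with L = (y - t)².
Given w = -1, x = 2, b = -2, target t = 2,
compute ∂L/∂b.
∂L/∂b = -12

y = wx + b = (-1)(2) + -2 = -4
∂L/∂y = 2(y - t) = 2(-4 - 2) = -12
∂y/∂b = 1
∂L/∂b = ∂L/∂y · ∂y/∂b = -12 × 1 = -12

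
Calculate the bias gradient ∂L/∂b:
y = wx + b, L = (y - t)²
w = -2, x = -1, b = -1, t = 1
∂L/∂b = 0

y = wx + b = (-2)(-1) + -1 = 1
∂L/∂y = 2(y - t) = 2(1 - 1) = 0
∂y/∂b = 1
∂L/∂b = ∂L/∂y · ∂y/∂b = 0 × 1 = 0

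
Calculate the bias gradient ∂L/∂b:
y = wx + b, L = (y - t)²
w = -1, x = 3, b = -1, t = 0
∂L/∂b = -8

y = wx + b = (-1)(3) + -1 = -4
∂L/∂y = 2(y - t) = 2(-4 - 0) = -8
∂y/∂b = 1
∂L/∂b = ∂L/∂y · ∂y/∂b = -8 × 1 = -8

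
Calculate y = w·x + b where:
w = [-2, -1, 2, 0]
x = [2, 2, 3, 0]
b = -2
y = -2

y = (-2)(2) + (-1)(2) + (2)(3) + (0)(0) + -2 = -2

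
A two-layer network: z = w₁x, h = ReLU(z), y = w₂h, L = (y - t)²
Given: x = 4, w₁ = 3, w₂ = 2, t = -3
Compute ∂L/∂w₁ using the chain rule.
∂L/∂w₁ = 432

Forward pass:
z = w₁x = 3×4 = 12
h = ReLU(12) = 12
y = w₂h = 2×12 = 24

Backward pass:
∂L/∂y = 2(y - t) = 2(24 - -3) = 54
∂y/∂h = w₂ = 2
∂h/∂z = 1 (ReLU derivative)
∂z/∂w₁ = x = 4

∂L/∂w₁ = 54 × 2 × 1 × 4 = 432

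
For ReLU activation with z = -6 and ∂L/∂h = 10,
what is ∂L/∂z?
∂L/∂z = 0

h = ReLU(-6) = 0
Since z < 0: ∂h/∂z = 0
∂L/∂z = ∂L/∂h · ∂h/∂z = 10 × 0 = 0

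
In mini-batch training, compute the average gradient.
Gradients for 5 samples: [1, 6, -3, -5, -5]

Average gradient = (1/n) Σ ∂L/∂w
Average gradient = -1.2

Average = (1/5)(1 + 6 + -3 + -5 + -5) = -6/5 = -1.2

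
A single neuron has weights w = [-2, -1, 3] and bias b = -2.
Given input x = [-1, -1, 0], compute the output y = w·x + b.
y = 1

y = (-2)(-1) + (-1)(-1) + (3)(0) + -2 = 1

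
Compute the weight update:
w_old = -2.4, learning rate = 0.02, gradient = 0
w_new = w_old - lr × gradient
w_new = -2.4

w_new = w - η·∂L/∂w = -2.4 - 0.02×(0) = -2.4 - (0) = -2.4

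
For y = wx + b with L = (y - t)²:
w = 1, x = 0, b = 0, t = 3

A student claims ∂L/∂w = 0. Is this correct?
Correct

y = (1)(0) + 0 = 0
∂L/∂y = 2(y - t) = 2(0 - 3) = -6
∂y/∂w = x = 0
∂L/∂w = -6 × 0 = 0

Claimed value: 0
Correct: The correct gradient is 0.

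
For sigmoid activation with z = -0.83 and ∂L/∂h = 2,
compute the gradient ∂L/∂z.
∂L/∂z = 0.4229

σ(-0.83) = 0.3036
σ'(-0.83) = σ(-0.83)(1 - σ(-0.83)) = 0.3036 × 0.6964 = 0.2114
∂L/∂z = ∂L/∂h · σ'(z) = 2 × 0.2114 = 0.4229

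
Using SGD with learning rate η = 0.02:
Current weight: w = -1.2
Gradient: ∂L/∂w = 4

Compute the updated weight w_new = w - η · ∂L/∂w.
w_new = -1.28

w_new = w - η·∂L/∂w = -1.2 - 0.02×(4) = -1.2 - (0.08) = -1.28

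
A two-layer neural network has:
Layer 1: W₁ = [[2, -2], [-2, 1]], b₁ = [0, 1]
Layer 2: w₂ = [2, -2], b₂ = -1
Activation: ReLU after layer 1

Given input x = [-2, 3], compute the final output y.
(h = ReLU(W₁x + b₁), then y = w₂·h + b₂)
y = -17

Layer 1 pre-activation: z₁ = [-10, 8]
After ReLU: h = [0, 8]
Layer 2 output: y = 2×0 + -2×8 + -1 = -17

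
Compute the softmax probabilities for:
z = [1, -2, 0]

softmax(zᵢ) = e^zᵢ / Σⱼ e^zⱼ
p = [0.7054, 0.0351, 0.2595]

exp(z) = [2.718, 0.1353, 1]
Sum = 3.854
p = [0.7054, 0.0351, 0.2595]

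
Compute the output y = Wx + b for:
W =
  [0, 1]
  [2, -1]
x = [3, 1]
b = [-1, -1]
y = [0, 4]

Wx = [0×3 + 1×1, 2×3 + -1×1]
   = [1, 5]
y = Wx + b = [1 + -1, 5 + -1] = [0, 4]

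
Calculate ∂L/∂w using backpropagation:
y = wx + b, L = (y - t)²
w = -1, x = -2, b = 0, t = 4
∂L/∂w = 8

y = wx + b = (-1)(-2) + 0 = 2
∂L/∂y = 2(y - t) = 2(2 - 4) = -4
∂y/∂w = x = -2
∂L/∂w = ∂L/∂y · ∂y/∂w = -4 × -2 = 8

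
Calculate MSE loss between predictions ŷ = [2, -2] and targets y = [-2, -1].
MSE = 8.5

MSE = (1/2)((2--2)² + (-2--1)²) = (1/2)(16 + 1) = 8.5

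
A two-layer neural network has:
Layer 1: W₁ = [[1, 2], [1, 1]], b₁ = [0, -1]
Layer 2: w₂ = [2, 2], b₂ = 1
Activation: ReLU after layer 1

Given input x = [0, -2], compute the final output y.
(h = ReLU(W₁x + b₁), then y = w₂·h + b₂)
y = 1

Layer 1 pre-activation: z₁ = [-4, -3]
After ReLU: h = [0, 0]
Layer 2 output: y = 2×0 + 2×0 + 1 = 1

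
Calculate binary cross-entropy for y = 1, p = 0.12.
L = 2.12

L = -1·log(0.12) - 0·log(0.88) = -log(0.12) = 2.12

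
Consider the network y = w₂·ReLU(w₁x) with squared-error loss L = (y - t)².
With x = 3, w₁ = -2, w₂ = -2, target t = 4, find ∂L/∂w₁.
∂L/∂w₁ = 0

Forward pass:
z = w₁x = -2×3 = -6
h = ReLU(-6) = 0
y = w₂h = -2×0 = 0

Backward pass:
∂L/∂y = 2(y - t) = 2(0 - 4) = -8
∂y/∂h = w₂ = -2
∂h/∂z = 0 (ReLU derivative)
∂z/∂w₁ = x = 3

∂L/∂w₁ = -8 × -2 × 0 × 3 = 0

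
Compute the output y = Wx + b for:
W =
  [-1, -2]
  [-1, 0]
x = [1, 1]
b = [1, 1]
y = [-2, 0]

Wx = [-1×1 + -2×1, -1×1 + 0×1]
   = [-3, -1]
y = Wx + b = [-3 + 1, -1 + 1] = [-2, 0]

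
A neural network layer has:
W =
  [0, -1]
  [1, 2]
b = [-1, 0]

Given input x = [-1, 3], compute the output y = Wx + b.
y = [-4, 5]

Wx = [0×-1 + -1×3, 1×-1 + 2×3]
   = [-3, 5]
y = Wx + b = [-3 + -1, 5 + 0] = [-4, 5]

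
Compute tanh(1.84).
0.9508

tanh(1.84) = (e^(1.84) - e^(-1.84))/(e^(1.84) + e^(-1.84)) = 0.9508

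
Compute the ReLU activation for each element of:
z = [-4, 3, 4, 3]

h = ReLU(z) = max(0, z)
h = [0, 3, 4, 3]

ReLU applied element-wise: max(0,-4)=0, max(0,3)=3, max(0,4)=4, max(0,3)=3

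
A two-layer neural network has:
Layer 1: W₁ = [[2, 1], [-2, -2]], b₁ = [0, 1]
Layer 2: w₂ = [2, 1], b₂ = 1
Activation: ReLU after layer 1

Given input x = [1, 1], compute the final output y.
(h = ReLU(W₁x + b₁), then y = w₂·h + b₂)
y = 7

Layer 1 pre-activation: z₁ = [3, -3]
After ReLU: h = [3, 0]
Layer 2 output: y = 2×3 + 1×0 + 1 = 7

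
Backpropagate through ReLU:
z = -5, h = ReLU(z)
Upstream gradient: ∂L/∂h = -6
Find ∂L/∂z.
∂L/∂z = 0

h = ReLU(-5) = 0
Since z < 0: ∂h/∂z = 0
∂L/∂z = ∂L/∂h · ∂h/∂z = -6 × 0 = 0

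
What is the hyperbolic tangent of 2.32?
0.9809

tanh(2.32) = (e^(2.32) - e^(-2.32))/(e^(2.32) + e^(-2.32)) = 0.9809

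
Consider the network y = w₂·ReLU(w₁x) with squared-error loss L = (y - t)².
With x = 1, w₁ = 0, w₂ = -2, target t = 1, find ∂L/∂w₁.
∂L/∂w₁ = 0

Forward pass:
z = w₁x = 0×1 = 0
h = ReLU(0) = 0
y = w₂h = -2×0 = 0

Backward pass:
∂L/∂y = 2(y - t) = 2(0 - 1) = -2
∂y/∂h = w₂ = -2
∂h/∂z = 0 (ReLU derivative)
∂z/∂w₁ = x = 1

∂L/∂w₁ = -2 × -2 × 0 × 1 = 0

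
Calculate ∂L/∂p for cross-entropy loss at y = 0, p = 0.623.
∂L/∂p = 2.653

∂L/∂p = -y/p + (1-y)/(1-p) = 0 + 1/0.377 = 2.653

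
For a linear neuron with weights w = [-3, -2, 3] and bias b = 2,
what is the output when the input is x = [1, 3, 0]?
y = -7

y = (-3)(1) + (-2)(3) + (3)(0) + 2 = -7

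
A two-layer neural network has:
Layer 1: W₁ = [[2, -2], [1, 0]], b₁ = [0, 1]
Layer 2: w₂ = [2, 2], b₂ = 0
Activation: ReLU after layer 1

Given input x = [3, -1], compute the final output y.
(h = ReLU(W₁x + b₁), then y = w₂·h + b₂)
y = 24

Layer 1 pre-activation: z₁ = [8, 4]
After ReLU: h = [8, 4]
Layer 2 output: y = 2×8 + 2×4 + 0 = 24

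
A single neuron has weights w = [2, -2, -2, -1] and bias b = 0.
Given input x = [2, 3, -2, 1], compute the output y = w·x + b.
y = 1

y = (2)(2) + (-2)(3) + (-2)(-2) + (-1)(1) + 0 = 1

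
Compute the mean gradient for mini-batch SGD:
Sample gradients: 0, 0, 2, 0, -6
Average gradient = -0.8

Average = (1/5)(0 + 0 + 2 + 0 + -6) = -4/5 = -0.8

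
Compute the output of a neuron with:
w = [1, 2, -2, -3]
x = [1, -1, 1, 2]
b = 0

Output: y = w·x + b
y = -9

y = (1)(1) + (2)(-1) + (-2)(1) + (-3)(2) + 0 = -9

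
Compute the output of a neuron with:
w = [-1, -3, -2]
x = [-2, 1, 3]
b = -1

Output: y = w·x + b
y = -8

y = (-1)(-2) + (-3)(1) + (-2)(3) + -1 = -8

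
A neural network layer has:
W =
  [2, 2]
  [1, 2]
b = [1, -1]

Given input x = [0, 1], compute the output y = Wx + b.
y = [3, 1]

Wx = [2×0 + 2×1, 1×0 + 2×1]
   = [2, 2]
y = Wx + b = [2 + 1, 2 + -1] = [3, 1]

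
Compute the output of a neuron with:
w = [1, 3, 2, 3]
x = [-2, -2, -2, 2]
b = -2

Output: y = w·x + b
y = -8

y = (1)(-2) + (3)(-2) + (2)(-2) + (3)(2) + -2 = -8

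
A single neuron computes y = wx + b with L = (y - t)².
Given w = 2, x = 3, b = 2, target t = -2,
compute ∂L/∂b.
∂L/∂b = 20

y = wx + b = (2)(3) + 2 = 8
∂L/∂y = 2(y - t) = 2(8 - -2) = 20
∂y/∂b = 1
∂L/∂b = ∂L/∂y · ∂y/∂b = 20 × 1 = 20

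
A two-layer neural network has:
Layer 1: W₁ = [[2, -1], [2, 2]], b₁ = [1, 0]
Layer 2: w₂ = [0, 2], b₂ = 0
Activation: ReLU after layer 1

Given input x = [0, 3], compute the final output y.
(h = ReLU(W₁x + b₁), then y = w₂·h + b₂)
y = 12

Layer 1 pre-activation: z₁ = [-2, 6]
After ReLU: h = [0, 6]
Layer 2 output: y = 0×0 + 2×6 + 0 = 12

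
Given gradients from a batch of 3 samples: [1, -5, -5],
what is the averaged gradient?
Average gradient = -3

Average = (1/3)(1 + -5 + -5) = -9/3 = -3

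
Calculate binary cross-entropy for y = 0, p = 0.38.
L = 0.478

L = -0·log(0.38) - 1·log(0.62) = -log(0.62) = 0.478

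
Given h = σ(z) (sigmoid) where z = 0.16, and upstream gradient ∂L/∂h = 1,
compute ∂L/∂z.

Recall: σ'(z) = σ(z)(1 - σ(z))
∂L/∂z = 0.2484

σ(0.16) = 0.5399
σ'(0.16) = σ(0.16)(1 - σ(0.16)) = 0.5399 × 0.4601 = 0.2484
∂L/∂z = ∂L/∂h · σ'(z) = 1 × 0.2484 = 0.2484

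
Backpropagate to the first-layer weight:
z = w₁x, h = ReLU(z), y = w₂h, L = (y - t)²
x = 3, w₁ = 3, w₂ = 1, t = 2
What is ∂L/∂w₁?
∂L/∂w₁ = 42

Forward pass:
z = w₁x = 3×3 = 9
h = ReLU(9) = 9
y = w₂h = 1×9 = 9

Backward pass:
∂L/∂y = 2(y - t) = 2(9 - 2) = 14
∂y/∂h = w₂ = 1
∂h/∂z = 1 (ReLU derivative)
∂z/∂w₁ = x = 3

∂L/∂w₁ = 14 × 1 × 1 × 3 = 42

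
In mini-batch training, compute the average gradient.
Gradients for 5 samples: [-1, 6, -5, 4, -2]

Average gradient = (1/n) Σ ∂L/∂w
Average gradient = 0.4

Average = (1/5)(-1 + 6 + -5 + 4 + -2) = 2/5 = 0.4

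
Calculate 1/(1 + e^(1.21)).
0.2297

sigmoid(-1.21) = 1/(1 + e^(1.21)) = 1/(1 + 3.353) = 0.2297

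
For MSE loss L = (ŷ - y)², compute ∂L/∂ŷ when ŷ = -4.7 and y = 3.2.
∂L/∂ŷ = -15.8

∂L/∂ŷ = 2(ŷ - y) = 2(-4.7 - 3.2) = 2(-7.9) = -15.8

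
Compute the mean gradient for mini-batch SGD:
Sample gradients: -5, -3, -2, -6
Average gradient = -4

Average = (1/4)(-5 + -3 + -2 + -6) = -16/4 = -4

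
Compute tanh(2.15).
0.9732

tanh(2.15) = (e^(2.15) - e^(-2.15))/(e^(2.15) + e^(-2.15)) = 0.9732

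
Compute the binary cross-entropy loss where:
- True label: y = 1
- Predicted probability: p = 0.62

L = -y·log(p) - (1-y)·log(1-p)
L = 0.478

L = -1·log(0.62) - 0·log(0.38) = -log(0.62) = 0.478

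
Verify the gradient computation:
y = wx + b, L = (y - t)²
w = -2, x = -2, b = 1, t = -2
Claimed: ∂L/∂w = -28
Correct

y = (-2)(-2) + 1 = 5
∂L/∂y = 2(y - t) = 2(5 - -2) = 14
∂y/∂w = x = -2
∂L/∂w = 14 × -2 = -28

Claimed value: -28
Correct: The correct gradient is -28.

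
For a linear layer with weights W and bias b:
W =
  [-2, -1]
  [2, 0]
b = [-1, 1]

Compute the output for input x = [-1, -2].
y = [3, -1]

Wx = [-2×-1 + -1×-2, 2×-1 + 0×-2]
   = [4, -2]
y = Wx + b = [4 + -1, -2 + 1] = [3, -1]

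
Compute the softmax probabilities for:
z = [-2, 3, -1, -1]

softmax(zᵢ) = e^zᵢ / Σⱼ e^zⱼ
p = [0.0065, 0.9584, 0.0176, 0.0176]

exp(z) = [0.1353, 20.09, 0.3679, 0.3679]
Sum = 20.96
p = [0.0065, 0.9584, 0.0176, 0.0176]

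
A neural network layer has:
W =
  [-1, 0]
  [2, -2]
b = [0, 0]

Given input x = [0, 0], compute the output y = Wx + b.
y = [0, 0]

Wx = [-1×0 + 0×0, 2×0 + -2×0]
   = [0, 0]
y = Wx + b = [0 + 0, 0 + 0] = [0, 0]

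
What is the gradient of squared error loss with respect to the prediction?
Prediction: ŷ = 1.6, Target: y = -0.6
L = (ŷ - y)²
∂L/∂ŷ = 4.4

∂L/∂ŷ = 2(ŷ - y) = 2(1.6 - -0.6) = 2(2.2) = 4.4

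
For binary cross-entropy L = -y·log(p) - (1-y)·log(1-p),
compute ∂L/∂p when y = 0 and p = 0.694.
∂L/∂p = 3.268

∂L/∂p = -y/p + (1-y)/(1-p) = 0 + 1/0.306 = 3.268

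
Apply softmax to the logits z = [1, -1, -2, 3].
p = [0.1166, 0.0158, 0.0058, 0.8618]

exp(z) = [2.718, 0.3679, 0.1353, 20.09]
Sum = 23.31
p = [0.1166, 0.0158, 0.0058, 0.8618]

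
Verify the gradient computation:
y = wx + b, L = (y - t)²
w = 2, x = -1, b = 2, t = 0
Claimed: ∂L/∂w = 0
Correct

y = (2)(-1) + 2 = 0
∂L/∂y = 2(y - t) = 2(0 - 0) = 0
∂y/∂w = x = -1
∂L/∂w = 0 × -1 = 0

Claimed value: 0
Correct: The correct gradient is 0.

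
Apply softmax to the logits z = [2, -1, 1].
p = [0.7054, 0.0351, 0.2595]

exp(z) = [7.389, 0.3679, 2.718]
Sum = 10.48
p = [0.7054, 0.0351, 0.2595]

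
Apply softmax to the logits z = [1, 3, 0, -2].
p = [0.1135, 0.839, 0.0418, 0.0057]

exp(z) = [2.718, 20.09, 1, 0.1353]
Sum = 23.94
p = [0.1135, 0.839, 0.0418, 0.0057]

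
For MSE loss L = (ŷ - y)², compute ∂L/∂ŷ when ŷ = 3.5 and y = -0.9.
∂L/∂ŷ = 8.8

∂L/∂ŷ = 2(ŷ - y) = 2(3.5 - -0.9) = 2(4.4) = 8.8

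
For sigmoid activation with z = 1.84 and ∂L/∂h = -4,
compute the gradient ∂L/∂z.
∂L/∂z = -0.4731

σ(1.84) = 0.8629
σ'(1.84) = σ(1.84)(1 - σ(1.84)) = 0.8629 × 0.1371 = 0.1183
∂L/∂z = ∂L/∂h · σ'(z) = -4 × 0.1183 = -0.4731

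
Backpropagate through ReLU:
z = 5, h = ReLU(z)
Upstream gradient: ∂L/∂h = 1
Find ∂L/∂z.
∂L/∂z = 1

h = ReLU(5) = 5
Since z > 0: ∂h/∂z = 1
∂L/∂z = ∂L/∂h · ∂h/∂z = 1 × 1 = 1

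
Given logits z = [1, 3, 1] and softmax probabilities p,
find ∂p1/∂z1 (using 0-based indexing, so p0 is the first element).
∂p1/∂z1 = 0.1676

p = softmax(z) = [0.1065, 0.787, 0.1065]
p1 = 0.787

∂p1/∂z1 = p1(1 - p1) = 0.787 × (1 - 0.787) = 0.1676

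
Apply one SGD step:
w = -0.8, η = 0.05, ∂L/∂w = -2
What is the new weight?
w_new = -0.7

w_new = w - η·∂L/∂w = -0.8 - 0.05×(-2) = -0.8 - (-0.1) = -0.7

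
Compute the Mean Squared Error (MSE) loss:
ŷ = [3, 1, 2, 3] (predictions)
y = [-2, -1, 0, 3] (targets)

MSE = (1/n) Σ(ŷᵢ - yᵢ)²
MSE = 8.25

MSE = (1/4)((3--2)² + (1--1)² + (2-0)² + (3-3)²) = (1/4)(25 + 4 + 4 + 0) = 8.25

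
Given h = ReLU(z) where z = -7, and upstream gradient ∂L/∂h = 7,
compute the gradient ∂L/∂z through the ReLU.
∂L/∂z = 0

h = ReLU(-7) = 0
Since z < 0: ∂h/∂z = 0
∂L/∂z = ∂L/∂h · ∂h/∂z = 7 × 0 = 0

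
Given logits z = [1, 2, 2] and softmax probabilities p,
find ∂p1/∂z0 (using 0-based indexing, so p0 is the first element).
∂p1/∂z0 = -0.06561

p = softmax(z) = [0.1554, 0.4223, 0.4223]
p1 = 0.4223, p0 = 0.1554

∂p1/∂z0 = -p1 × p0 = -0.4223 × 0.1554 = -0.06561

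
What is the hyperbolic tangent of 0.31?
0.3004

tanh(0.31) = (e^(0.31) - e^(-0.31))/(e^(0.31) + e^(-0.31)) = 0.3004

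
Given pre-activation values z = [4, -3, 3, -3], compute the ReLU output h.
h = [4, 0, 3, 0]

ReLU applied element-wise: max(0,4)=4, max(0,-3)=0, max(0,3)=3, max(0,-3)=0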